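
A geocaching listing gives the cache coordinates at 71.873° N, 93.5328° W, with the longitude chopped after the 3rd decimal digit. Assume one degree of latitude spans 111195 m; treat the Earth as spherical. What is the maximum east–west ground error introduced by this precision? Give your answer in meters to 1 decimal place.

34.6 meters

Truncating at 3 decimal places can drop up to a full unit in the last place, so the longitude may be off by as much as 0.001°.
Parallels shrink by cos φ, so at 71.873° a degree of longitude is 111195 × 0.3111 ≈ 34595.5 m.
Maximum E–W displacement: 0.001 × 34595.5 = 34.5955 m.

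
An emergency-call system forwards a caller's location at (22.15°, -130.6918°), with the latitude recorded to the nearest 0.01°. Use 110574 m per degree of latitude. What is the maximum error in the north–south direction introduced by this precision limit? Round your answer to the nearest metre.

553 metres

Rounding to 2 decimal places leaves the latitude within ±0.005° of the true value.
North–south distance: 0.005° × 110574 m/° = 552.87 m.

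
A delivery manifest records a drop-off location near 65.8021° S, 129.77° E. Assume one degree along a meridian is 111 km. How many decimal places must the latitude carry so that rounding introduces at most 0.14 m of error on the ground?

One degree of latitude covers 111000 m.
Rounding to N decimal places gives at most 0.5 × 10⁻ᴺ degrees of error, i.e. 0.5 × 10⁻ᴺ × 111000 m.
Need 0.5 × 111000 × 10⁻ᴺ ≤ 0.14 → 10⁻ᴺ ≤ 2.523e-06, so N ≥ 5.60.
So 6 decimal places suffice (0.0555 m); 5 would allow up to 0.555 m.

6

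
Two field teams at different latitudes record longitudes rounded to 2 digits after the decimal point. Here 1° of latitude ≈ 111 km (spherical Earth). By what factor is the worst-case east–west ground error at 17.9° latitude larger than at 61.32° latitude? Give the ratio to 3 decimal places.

1.983

Rounding to 2 decimal places leaves the longitude within ±0.005° of the true value.
At 17.9°: 0.005° × 111000 × cos 17.9° = 0.005 × 111000 × 0.9516 ≈ 528.13 m.
Error at 61.32° = 0.005° × 111000 × cos 61.32° ≈ 555 × 0.4799 = 266.35 m.
Ratio: 528.13 / 266.35 = cos 17.9° / cos 61.32° ≈ 1.9828.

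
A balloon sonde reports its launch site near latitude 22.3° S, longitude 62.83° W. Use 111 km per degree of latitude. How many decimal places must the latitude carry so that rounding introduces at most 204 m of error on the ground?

3

One degree of latitude covers 111000 m.
Rounding to N decimal places gives at most 0.5 × 10⁻ᴺ degrees of error, i.e. 0.5 × 10⁻ᴺ × 111000 m.
Setting 55500 × 10⁻ᴺ ≤ 204 gives 10ᴺ ≥ 272.1, i.e. N ≥ 2.43.
So 3 decimal places suffice (55.5 m); 2 would allow up to 555 m.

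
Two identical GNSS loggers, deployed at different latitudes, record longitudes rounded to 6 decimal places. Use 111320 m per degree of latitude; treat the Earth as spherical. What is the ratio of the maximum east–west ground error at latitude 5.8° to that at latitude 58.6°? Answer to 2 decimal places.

Rounding to 6 decimal places leaves the longitude within ±5e-07° of the true value.
Error at 5.8° = 5e-07° × 111320 × cos 5.8° ≈ 0.05566 × 0.9949 = 0.055375 m.
Error at 58.6° = 5e-07° × 111320 × cos 58.6° ≈ 0.05566 × 0.5210 = 0.028999 m.
The ratio reduces to cos 5.8° / cos 58.6° = 0.9949/0.5210 ≈ 1.9095.

1.91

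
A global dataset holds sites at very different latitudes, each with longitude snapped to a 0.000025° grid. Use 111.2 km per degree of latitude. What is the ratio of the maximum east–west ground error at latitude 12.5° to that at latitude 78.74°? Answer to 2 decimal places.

With a 0.000025° grid the true value lies within half a step, ±0.000025°/2 = ±1.25e-05°, of the stored one.
At 12.5°: 1.25e-05° × 111200 × cos 12.5° = 1.25e-05 × 111200 × 0.9763 ≈ 1.3571 m.
At 78.74°: 1.25e-05° × 111200 × cos 78.74° = 1.25e-05 × 111200 × 0.1953 ≈ 0.27141 m.
Ratio: 1.3571 / 0.27141 = cos 12.5° / cos 78.74° ≈ 4.9999.

5.00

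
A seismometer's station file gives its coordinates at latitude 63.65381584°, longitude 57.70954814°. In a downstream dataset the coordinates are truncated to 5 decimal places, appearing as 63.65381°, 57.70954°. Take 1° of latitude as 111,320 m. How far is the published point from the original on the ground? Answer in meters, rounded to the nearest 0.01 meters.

0.76 meters

The latitude changed by +0.00000584° and the longitude by +0.00000814°.
North–south shift: 0.00000584 × 111320 = 0.650109 m.
East–west at this latitude: 0.00000814° × 111320 × cos 63.6538° ≈ 0.00000814 × 49403.1 = 0.402141 m.
Combined displacement = (0.650109² + 0.402141²)^½ ≈ 0.764434 m.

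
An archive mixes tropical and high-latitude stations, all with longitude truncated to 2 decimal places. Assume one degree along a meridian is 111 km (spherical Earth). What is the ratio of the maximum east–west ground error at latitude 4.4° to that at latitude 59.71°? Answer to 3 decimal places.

1.977

Truncating at 2 decimal places can drop up to a full unit in the last place, so the longitude may be off by as much as 0.01°.
At 4.4°: 0.01° × 111000 × cos 4.4° = 0.01 × 111000 × 0.9971 ≈ 1106.7 m.
Error at 59.71° = 0.01° × 111000 × cos 59.71° ≈ 1110 × 0.5044 = 559.86 m.
The ratio reduces to cos 4.4° / cos 59.71° = 0.9971/0.5044 ≈ 1.9768.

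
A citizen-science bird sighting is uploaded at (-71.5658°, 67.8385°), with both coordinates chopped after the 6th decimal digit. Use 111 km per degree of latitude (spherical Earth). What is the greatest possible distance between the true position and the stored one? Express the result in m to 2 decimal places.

0.12 m

Truncating at 6 decimal places can drop up to a full unit in the last place, so each coordinate may be off by as much as 1e-06°.
North–south component: 1e-06° × 111000 = 0.111 m.
East–west component at 71.5658°: 1e-06° × 111000 × cos 71.5658° ≈ 1e-06 × 35099.9 ≈ 0.0350999 m.
Combining orthogonally: (0.111² + 0.0350999²)^½ ≈ 0.116417 m.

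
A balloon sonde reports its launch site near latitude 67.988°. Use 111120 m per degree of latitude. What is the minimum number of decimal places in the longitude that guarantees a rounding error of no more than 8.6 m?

At 67.988° one degree of longitude covers 111120 × cos 67.988° ≈ 111120 × 0.3748 ≈ 41647.9 m.
Rounding to N decimal places gives at most 0.5 × 10⁻ᴺ degrees of error, i.e. 0.5 × 10⁻ᴺ × 41647.9 m.
Setting 20823.9 × 10⁻ᴺ ≤ 8.6 gives 10ᴺ ≥ 2421, i.e. N ≥ 3.38.
At 3 places the error can reach 20.8 m, but 4 places keeps it to 2.08 m.

4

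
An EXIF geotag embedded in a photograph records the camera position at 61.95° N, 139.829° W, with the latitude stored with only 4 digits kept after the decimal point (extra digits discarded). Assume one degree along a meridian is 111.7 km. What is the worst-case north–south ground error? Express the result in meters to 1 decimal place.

Truncating at 4 decimal places can drop up to a full unit in the last place, so the latitude may be off by as much as 0.0001°.
So the N–S error is at most 0.0001 × 111700 = 11.17 m.

11.2 meters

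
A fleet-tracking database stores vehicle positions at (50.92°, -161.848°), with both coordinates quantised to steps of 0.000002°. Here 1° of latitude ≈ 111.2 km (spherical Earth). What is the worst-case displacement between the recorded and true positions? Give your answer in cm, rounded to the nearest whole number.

With a 0.000002° grid the true value lies within half a step, ±0.000002°/2 = ±1e-06°, of the stored one.
N–S: 1e-06° × 111200 m/° = 0.1112 m.
Longitude error → 1e-06 × 111200 × cos 50.92° = 1e-06 × 111200 × 0.6304 ≈ 0.070101 m.
The two errors are perpendicular, so the maximum displacement is √(0.1112² + 0.070101²) ≈ 0.131452 m.
That is 0.131452 m = 13.145 cm.

13 cm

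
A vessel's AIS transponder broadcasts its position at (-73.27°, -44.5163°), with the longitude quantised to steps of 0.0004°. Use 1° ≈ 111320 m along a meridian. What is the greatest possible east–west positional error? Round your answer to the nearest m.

With a 0.0004° grid the true value lies within half a step, ±0.0004°/2 = ±0.0002°, of the stored one.
At latitude 73.27° a degree of longitude spans 111320 m × cos 73.27° = 111320 × 0.2879 ≈ 32044.8 m.
East–west error: 0.0002° × 32044.8 m/° ≈ 6.40896 m.

6 m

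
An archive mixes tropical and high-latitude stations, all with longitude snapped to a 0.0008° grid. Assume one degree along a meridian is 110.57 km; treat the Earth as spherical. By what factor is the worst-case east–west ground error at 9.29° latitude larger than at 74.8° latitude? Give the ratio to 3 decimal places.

With a 0.0008° grid the true value lies within half a step, ±0.0008°/2 = ±0.0004°, of the stored one.
At 9.29°: 0.0004° × 110570 × cos 9.29° = 0.0004 × 110570 × 0.9869 ≈ 43.648 m.
Error at 74.8° = 0.0004° × 110570 × cos 74.8° ≈ 44.228 × 0.2622 = 11.596 m.
The ratio reduces to cos 9.29° / cos 74.8° = 0.9869/0.2622 ≈ 3.7640.

3.764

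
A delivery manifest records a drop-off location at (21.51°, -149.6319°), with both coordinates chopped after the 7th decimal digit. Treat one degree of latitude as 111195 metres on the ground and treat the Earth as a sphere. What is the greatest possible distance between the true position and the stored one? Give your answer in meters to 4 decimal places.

Truncating at 7 decimal places can drop up to a full unit in the last place, so each coordinate may be off by as much as 1e-07°.
North–south component: 1e-07° × 111195 = 0.0111195 m.
Longitude error → 1e-07 × 111195 × cos 21.51° = 1e-07 × 111195 × 0.9304 ≈ 0.0103451 m.
The two errors are perpendicular, so the maximum displacement is √(0.0111195² + 0.0103451²) ≈ 0.0151876 m.

0.0152 meters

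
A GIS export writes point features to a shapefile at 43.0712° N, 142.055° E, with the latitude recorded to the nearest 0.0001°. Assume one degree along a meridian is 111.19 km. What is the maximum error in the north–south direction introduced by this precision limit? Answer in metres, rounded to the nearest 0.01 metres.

5.56 metres

Rounding to 4 decimal places leaves the latitude within ±5e-05° of the true value.
Along the meridian that is 5e-05° × 111190 m/° = 5.5595 m.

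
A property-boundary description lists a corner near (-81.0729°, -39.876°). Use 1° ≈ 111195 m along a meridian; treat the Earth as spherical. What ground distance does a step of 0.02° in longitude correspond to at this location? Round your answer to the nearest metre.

345 metres

One degree of longitude here spans 111195 × cos 81.0729° = 111195 × 0.1552 ≈ 17255 m; 0.02° of that is 345.1 m.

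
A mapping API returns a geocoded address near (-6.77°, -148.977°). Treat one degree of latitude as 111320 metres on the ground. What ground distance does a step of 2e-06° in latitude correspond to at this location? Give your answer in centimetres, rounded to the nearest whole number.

2e-06° × 111320 m/° = 0.22264 m.
That is 0.22264 m = 22.264 cm.

22 centimetres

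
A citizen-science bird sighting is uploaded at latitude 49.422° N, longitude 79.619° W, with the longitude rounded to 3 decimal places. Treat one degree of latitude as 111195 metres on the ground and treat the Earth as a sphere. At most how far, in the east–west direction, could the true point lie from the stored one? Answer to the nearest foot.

119 feet

Rounding to 3 decimal places leaves the longitude within ±0.0005° of the true value.
One degree of longitude at 49.422° is 111195 × cos 49.422° ≈ 111195 × 0.6505 = 72330.4 m.
East–west error: 0.0005° × 72330.4 m/° ≈ 36.1652 m.
Converting: 36.1652 m × 3.2808 ft/m ≈ 118.65 ft.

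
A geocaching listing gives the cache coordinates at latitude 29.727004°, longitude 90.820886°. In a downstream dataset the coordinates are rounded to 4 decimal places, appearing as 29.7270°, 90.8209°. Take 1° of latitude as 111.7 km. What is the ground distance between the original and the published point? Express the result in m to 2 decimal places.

1.43 m

The latitude changed by +0.000004° and the longitude by -0.000014°.
N–S: 0.000004° × 111700 m/° = 0.4468 m.
E–W at 29.727°: -0.000014° × 111700 × cos 29.727° = -0.000014 × 111700 × 0.8684 ≈ -1.358 m.
Combined displacement = (0.4468² + 1.358²)^½ ≈ 1.42961 m.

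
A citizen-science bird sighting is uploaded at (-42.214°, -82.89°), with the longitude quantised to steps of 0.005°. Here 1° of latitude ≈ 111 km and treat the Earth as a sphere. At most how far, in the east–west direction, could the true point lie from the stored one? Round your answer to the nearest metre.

206 metres

With a 0.005° grid the true value lies within half a step, ±0.005°/2 = ±0.0025°, of the stored one.
Parallels shrink by cos φ, so at 42.214° a degree of longitude is 111000 × 0.7406 ≈ 82211.1 m.
Maximum E–W displacement: 0.0025 × 82211.1 = 205.528 m.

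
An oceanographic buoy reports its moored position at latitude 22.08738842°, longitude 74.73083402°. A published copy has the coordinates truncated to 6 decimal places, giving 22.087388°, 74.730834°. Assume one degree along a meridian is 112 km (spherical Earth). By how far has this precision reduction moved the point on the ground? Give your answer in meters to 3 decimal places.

The latitude changed by +0.00000042° and the longitude by +0.00000002°.
North–south shift: 0.00000042 × 112000 = 0.04704 m.
E–W at 22.0874°: 0.00000002° × 112000 × cos 22.0874° = 0.00000002 × 112000 × 0.9266 ≈ 0.00207561 m.
Distance: √(0.04704² + 0.00207561²) ≈ 0.0470858 m.

0.047 meters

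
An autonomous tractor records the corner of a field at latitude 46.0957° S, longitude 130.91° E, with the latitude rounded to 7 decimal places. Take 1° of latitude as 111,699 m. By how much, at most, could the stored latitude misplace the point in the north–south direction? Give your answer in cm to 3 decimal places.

0.558 cm

Rounding to 7 decimal places leaves the latitude within ±5e-08° of the true value.
So the N–S error is at most 5e-08 × 111699 = 0.00558495 m.
That is 0.00558495 m = 0.55849 cm.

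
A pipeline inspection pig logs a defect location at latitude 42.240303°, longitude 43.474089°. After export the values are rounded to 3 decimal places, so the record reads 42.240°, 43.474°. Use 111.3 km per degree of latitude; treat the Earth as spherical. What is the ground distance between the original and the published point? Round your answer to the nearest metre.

35 metres

Δlat = 42.240303 − 42.240 = +0.000303°; Δlon = 43.474089 − 43.474 = +0.000089°.
N–S: 0.000303° × 111300 m/° = 33.7239 m.
E–W at 42.24°: 0.000089° × 111300 × cos 42.24° = 0.000089 × 111300 × 0.7403 ≈ 7.33354 m.
Hypotenuse of the two orthogonal shifts: √(33.7239² + 7.33354²) = 34.5121 m.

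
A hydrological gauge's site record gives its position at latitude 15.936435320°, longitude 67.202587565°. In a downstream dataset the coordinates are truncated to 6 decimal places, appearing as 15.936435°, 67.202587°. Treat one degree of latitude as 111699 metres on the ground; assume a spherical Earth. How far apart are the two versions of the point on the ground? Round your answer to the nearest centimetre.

The latitude changed by +0.000000320° and the longitude by +0.000000565°.
N–S: 0.000000320° × 111699 m/° = 0.0357437 m.
E–W at 15.9364°: 0.000000565° × 111699 × cos 15.9364° = 0.000000565 × 111699 × 0.9616 ≈ 0.0606844 m.
Combined displacement = (0.0357437² + 0.0606844²)^½ ≈ 0.0704288 m.
That is 0.0704288 m = 7.0429 cm.

7 centimetres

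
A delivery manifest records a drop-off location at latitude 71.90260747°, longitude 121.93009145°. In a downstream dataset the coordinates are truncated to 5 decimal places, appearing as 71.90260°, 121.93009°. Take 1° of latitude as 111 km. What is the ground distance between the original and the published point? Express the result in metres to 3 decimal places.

0.831 metres

Δlat = 71.90260747 − 71.90260 = +0.00000747°; Δlon = 121.93009145 − 121.93009 = +0.00000145°.
North–south shift: 0.00000747 × 111000 = 0.82917 m.
E–W at 71.9026°: 0.00000145° × 111000 × cos 71.9026° = 0.00000145 × 111000 × 0.3106 ≈ 0.0499964 m.
Distance: √(0.82917² + 0.0499964²) ≈ 0.830676 m.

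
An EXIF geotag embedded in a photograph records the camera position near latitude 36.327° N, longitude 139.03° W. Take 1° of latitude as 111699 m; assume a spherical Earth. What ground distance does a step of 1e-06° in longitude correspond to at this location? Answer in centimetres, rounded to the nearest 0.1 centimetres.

1e-06° of longitude at 36.327° is 1e-06 × 111699 × cos 36.327° ≈ 1e-06 × 89990.2 = 0.0899902 m.
That is 0.0899902 m = 8.999 cm.

9.0 centimetres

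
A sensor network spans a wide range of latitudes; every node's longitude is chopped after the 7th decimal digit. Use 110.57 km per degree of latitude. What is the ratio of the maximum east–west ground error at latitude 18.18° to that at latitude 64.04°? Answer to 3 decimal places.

Truncating at 7 decimal places can drop up to a full unit in the last place, so the longitude may be off by as much as 1e-07°.
At 18.18°: 1e-07° × 110570 × cos 18.18° = 1e-07 × 110570 × 0.9501 ≈ 0.010505 m.
At 64.04°: 1e-07° × 110570 × cos 64.04° = 1e-07 × 110570 × 0.4377 ≈ 0.0048401 m.
The ratio reduces to cos 18.18° / cos 64.04° = 0.9501/0.4377 ≈ 2.1704.

2.170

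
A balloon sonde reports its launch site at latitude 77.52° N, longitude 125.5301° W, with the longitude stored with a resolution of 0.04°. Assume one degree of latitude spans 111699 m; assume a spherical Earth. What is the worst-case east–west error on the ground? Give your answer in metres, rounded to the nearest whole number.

483 metres

With a 0.04° grid the true value lies within half a step, ±0.04°/2 = ±0.02°, of the stored one.
One degree of longitude at 77.52° is 111699 × cos 77.52° ≈ 111699 × 0.2161 = 24138 m.
Maximum E–W displacement: 0.02 × 24138 = 482.76 m.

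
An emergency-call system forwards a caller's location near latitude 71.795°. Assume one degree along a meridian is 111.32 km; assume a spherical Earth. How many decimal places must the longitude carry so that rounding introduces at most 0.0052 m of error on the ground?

At 71.795° one degree of longitude covers 111320 × cos 71.795° ≈ 111320 × 0.3124 ≈ 34778.4 m.
N decimal places → at most half a unit in the last place, 0.5 × 10⁻ᴺ° = 34778.4/2 × 10⁻ᴺ m.
Setting 17389.2 × 10⁻ᴺ ≤ 0.0052 gives 10ᴺ ≥ 3.344e+06, i.e. N ≥ 6.52.
N = 6 would give 0.0174 m (too coarse); N = 7 gives 0.00174 m ≤ 0.0052 m.

7 decimal places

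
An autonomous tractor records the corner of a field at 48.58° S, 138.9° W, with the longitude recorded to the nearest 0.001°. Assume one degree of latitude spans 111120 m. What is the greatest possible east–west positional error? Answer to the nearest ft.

121 ft

Rounding to 3 decimal places leaves the longitude within ±0.0005° of the true value.
Parallels shrink by cos φ, so at 48.58° a degree of longitude is 111120 × 0.6616 ≈ 73514.1 m.
So at most 0.0005° × 73514.1 ≈ 36.757 m east–west.
In feet: 36.757 m ÷ 0.3048 ≈ 120.59 ft.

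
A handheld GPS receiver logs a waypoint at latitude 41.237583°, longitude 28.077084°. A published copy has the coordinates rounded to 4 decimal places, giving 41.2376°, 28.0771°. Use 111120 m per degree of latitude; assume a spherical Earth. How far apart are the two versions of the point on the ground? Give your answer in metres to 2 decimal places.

The latitude changed by -0.000017° and the longitude by -0.000016°.
North–south shift: -0.000017 × 111120 = -1.88904 m.
East–west at this latitude: -0.000016° × 111120 × cos 41.2376° ≈ -0.000016 × 83560.3 = -1.33696 m.
Combined displacement = (1.88904² + 1.33696²)^½ ≈ 2.31429 m.

2.31 metres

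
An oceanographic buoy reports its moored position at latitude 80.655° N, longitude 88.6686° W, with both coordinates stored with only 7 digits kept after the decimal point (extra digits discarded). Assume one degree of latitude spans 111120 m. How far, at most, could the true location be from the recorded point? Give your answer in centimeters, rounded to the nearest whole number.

1 centimeters

Truncating at 7 decimal places can drop up to a full unit in the last place, so each coordinate may be off by as much as 1e-07°.
Latitude error → 1e-07 × 111120 = 0.011112 m along the meridian.
E–W at 80.655°: 1e-07° × 111120 × cos 80.655° = 1e-07 × 111120 × 0.1624 ≈ 0.00180435 m.
Combining orthogonally: (0.011112² + 0.00180435²)^½ ≈ 0.0112575 m.
That is 0.0112575 m = 1.1258 cm.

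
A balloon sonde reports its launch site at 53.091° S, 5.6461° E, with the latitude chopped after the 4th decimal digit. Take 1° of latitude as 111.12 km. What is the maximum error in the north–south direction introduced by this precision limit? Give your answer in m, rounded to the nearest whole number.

11 m

Truncating at 4 decimal places can drop up to a full unit in the last place, so the latitude may be off by as much as 0.0001°.
North–south distance: 0.0001° × 111120 m/° = 11.112 m.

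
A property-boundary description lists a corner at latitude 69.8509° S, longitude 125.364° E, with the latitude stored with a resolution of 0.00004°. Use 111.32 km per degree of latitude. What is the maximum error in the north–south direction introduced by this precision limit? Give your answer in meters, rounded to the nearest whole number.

2 meters

With a 0.00004° grid the true value lies within half a step, ±0.00004°/2 = ±2e-05°, of the stored one.
So the N–S error is at most 2e-05 × 111320 = 2.2264 m.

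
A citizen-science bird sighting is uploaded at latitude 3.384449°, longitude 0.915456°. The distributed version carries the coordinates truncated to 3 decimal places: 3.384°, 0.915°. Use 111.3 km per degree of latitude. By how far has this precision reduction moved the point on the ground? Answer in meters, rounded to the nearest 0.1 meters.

Δlat = 3.384449 − 3.384 = +0.000449°; Δlon = 0.915456 − 0.915 = +0.000456°.
North–south shift: 0.000449 × 111300 = 49.9737 m.
East–west at this latitude: 0.000456° × 111300 × cos 3.384° ≈ 0.000456 × 111106 = 50.6643 m.
Distance: √(49.9737² + 50.6643²) ≈ 71.1635 m.

71.2 meters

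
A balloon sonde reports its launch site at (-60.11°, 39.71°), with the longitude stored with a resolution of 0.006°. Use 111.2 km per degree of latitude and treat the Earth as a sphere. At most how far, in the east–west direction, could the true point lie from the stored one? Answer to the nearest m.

166 m

With a 0.006° grid the true value lies within half a step, ±0.006°/2 = ±0.003°, of the stored one.
Parallels shrink by cos φ, so at 60.11° a degree of longitude is 111200 × 0.4983 ≈ 55415 m.
East–west error: 0.003° × 55415 m/° ≈ 166.245 m.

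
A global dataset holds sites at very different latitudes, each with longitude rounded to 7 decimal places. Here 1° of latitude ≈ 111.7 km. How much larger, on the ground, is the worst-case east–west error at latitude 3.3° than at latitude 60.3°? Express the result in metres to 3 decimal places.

Rounding to 7 decimal places leaves the longitude within ±5e-08° of the true value.
At 3.3°: 5e-08° × 111700 × cos 3.3° = 5e-08 × 111700 × 0.9983 ≈ 0.0055757 m.
At 60.3°: 5e-08° × 111700 × cos 60.3° = 5e-08 × 111700 × 0.4955 ≈ 0.0027671 m.
Difference: 0.0055757 − 0.0027671 = 0.0028086 m.

0.003 metres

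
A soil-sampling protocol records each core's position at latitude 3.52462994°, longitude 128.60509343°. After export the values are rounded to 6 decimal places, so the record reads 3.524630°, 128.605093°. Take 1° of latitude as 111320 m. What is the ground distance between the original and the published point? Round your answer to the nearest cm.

5 cm

The latitude changed by -0.00000006° and the longitude by +0.00000043°.
N–S: -0.00000006° × 111320 m/° = -0.0066792 m.
E–W at 3.52463°: 0.00000043° × 111320 × cos 3.52463° = 0.00000043 × 111320 × 0.9981 ≈ 0.0477771 m.
Hypotenuse of the two orthogonal shifts: √(0.0066792² + 0.0477771²) = 0.0482417 m.
That is 0.0482417 m = 4.8242 cm.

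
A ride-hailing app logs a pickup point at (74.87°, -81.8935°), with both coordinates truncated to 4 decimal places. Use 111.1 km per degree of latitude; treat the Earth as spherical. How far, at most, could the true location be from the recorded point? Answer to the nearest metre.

11 metres

Truncating at 4 decimal places can drop up to a full unit in the last place, so each coordinate may be off by as much as 0.0001°.
North–south component: 0.0001° × 111100 = 11.11 m.
East–west component at 74.87°: 0.0001° × 111100 × cos 74.87° ≈ 0.0001 × 28998.2 ≈ 2.89982 m.
Combining orthogonally: (11.11² + 2.89982²)^½ ≈ 11.4822 m.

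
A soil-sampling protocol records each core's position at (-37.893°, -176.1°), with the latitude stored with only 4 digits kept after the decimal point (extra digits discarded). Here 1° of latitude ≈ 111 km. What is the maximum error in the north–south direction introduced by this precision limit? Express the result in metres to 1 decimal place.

Truncating at 4 decimal places can drop up to a full unit in the last place, so the latitude may be off by as much as 0.0001°.
So the N–S error is at most 0.0001 × 111000 = 11.1 m.

11.1 metres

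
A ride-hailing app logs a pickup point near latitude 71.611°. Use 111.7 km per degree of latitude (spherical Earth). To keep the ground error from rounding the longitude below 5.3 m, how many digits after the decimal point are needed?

4 decimal places

At 71.611° one degree of longitude covers 111700 × cos 71.611° ≈ 111700 × 0.3155 ≈ 35237.6 m.
Rounding to N decimal places gives at most 0.5 × 10⁻ᴺ degrees of error, i.e. 0.5 × 10⁻ᴺ × 35237.6 m.
Setting 17618.8 × 10⁻ᴺ ≤ 5.3 gives 10ᴺ ≥ 3324, i.e. N ≥ 3.52.
So 4 decimal places suffice (1.76 m); 3 would allow up to 17.6 m.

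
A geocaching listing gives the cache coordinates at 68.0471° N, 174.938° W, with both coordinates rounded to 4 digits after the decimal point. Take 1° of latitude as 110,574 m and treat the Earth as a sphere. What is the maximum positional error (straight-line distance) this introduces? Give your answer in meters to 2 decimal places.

Rounding to 4 decimal places leaves each coordinate within ±5e-05° of the true value.
N–S: 5e-05° × 110574 m/° = 5.5287 m.
Longitude error → 5e-05 × 110574 × cos 68.0471° = 5e-05 × 110574 × 0.3738 ≈ 2.06687 m.
Combining orthogonally: (5.5287² + 2.06687²)^½ ≈ 5.90241 m.

5.90 meters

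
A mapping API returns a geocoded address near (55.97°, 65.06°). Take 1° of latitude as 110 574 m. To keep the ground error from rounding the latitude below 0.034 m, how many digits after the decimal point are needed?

7

One degree of latitude covers 110574 m.
Rounding to N decimal places gives at most 0.5 × 10⁻ᴺ degrees of error, i.e. 0.5 × 10⁻ᴺ × 110574 m.
Setting 55287 × 10⁻ᴺ ≤ 0.034 gives 10ᴺ ≥ 1.626e+06, i.e. N ≥ 6.21.
N = 6 would give 0.0553 m (too coarse); N = 7 gives 0.00553 m ≤ 0.034 m.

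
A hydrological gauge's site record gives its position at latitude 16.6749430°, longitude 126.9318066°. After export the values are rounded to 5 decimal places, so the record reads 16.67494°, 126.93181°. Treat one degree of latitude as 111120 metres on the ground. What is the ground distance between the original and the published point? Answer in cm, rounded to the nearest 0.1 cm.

Δlat = 16.6749430 − 16.67494 = +0.0000030°; Δlon = 126.9318066 − 126.93181 = -0.0000034°.
North–south shift: 0.0000030 × 111120 = 0.33336 m.
E–W at 16.6749°: -0.0000034° × 111120 × cos 16.6749° = -0.0000034 × 111120 × 0.9579 ≈ -0.36192 m.
Combined displacement = (0.33336² + 0.36192²)^½ ≈ 0.492052 m.
That is 0.492052 m = 49.205 cm.

49.2 cm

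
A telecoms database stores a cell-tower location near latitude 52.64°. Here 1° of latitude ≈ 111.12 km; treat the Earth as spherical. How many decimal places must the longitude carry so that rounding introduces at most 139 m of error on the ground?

At 52.64° one degree of longitude covers 111120 × cos 52.64° ≈ 111120 × 0.6068 ≈ 67430 m.
Rounding to N decimal places gives at most 0.5 × 10⁻ᴺ degrees of error, i.e. 0.5 × 10⁻ᴺ × 67430 m.
Setting 33715 × 10⁻ᴺ ≤ 139 gives 10ᴺ ≥ 242.6, i.e. N ≥ 2.38.
So 3 decimal places suffice (33.7 m); 2 would allow up to 337 m.

3 decimal places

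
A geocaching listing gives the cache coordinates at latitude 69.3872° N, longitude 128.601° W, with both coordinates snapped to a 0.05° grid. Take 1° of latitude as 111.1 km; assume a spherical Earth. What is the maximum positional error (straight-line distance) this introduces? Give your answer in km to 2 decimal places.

2.94 km

With a 0.05° grid the true value lies within half a step, ±0.05°/2 = ±0.025°, of the stored one.
Latitude error → 0.025 × 111100 = 2777.5 m along the meridian.
E–W at 69.3872°: 0.025° × 111100 × cos 69.3872° = 0.025 × 111100 × 0.3521 ≈ 977.821 m.
Worst case both components are at the extreme and orthogonal: √(2777.5² + 977.821²) ≈ 2944.6 m.
That is 2944.6 m = 2.9446 km.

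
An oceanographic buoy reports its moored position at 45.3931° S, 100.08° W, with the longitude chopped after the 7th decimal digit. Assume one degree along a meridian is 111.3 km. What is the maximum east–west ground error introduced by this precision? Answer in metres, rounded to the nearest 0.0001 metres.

0.0078 metres

Truncating at 7 decimal places can drop up to a full unit in the last place, so the longitude may be off by as much as 1e-07°.
Parallels shrink by cos φ, so at 45.3931° a degree of longitude is 111300 × 0.7022 ≈ 78159.2 m.
So at most 1e-07° × 78159.2 ≈ 0.00781592 m east–west.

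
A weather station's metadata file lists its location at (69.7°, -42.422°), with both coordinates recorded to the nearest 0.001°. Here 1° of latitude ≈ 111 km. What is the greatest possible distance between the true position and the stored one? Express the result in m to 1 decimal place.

58.7 m

Rounding to 3 decimal places leaves each coordinate within ±0.0005° of the true value.
N–S: 0.0005° × 111000 m/° = 55.5 m.
Longitude error → 0.0005 × 111000 × cos 69.7° = 0.0005 × 111000 × 0.3469 ≈ 19.2549 m.
Combining orthogonally: (55.5² + 19.2549²)^½ ≈ 58.7452 m.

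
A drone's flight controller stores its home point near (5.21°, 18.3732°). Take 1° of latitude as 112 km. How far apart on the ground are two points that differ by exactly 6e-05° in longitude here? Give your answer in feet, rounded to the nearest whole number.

22 feet

At 5.21° a degree of longitude is 112000 × cos 5.21° ≈ 111537 m, so 6e-05° corresponds to 6.69224 m.
In feet: 6.69224 m ÷ 0.3048 ≈ 21.956 ft.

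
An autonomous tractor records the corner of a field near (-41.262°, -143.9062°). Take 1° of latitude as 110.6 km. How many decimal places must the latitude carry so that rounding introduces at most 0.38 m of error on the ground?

6 decimal places

One degree of latitude covers 110600 m.
N decimal places → at most half a unit in the last place, 0.5 × 10⁻ᴺ° = 110600/2 × 10⁻ᴺ m.
Setting 55300 × 10⁻ᴺ ≤ 0.38 gives 10ᴺ ≥ 1.455e+05, i.e. N ≥ 5.16.
At 5 places the error can reach 0.553 m, but 6 places keeps it to 0.0553 m.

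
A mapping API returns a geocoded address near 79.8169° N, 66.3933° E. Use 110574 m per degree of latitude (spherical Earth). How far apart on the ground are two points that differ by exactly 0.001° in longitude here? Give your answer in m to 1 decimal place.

0.001° of longitude at 79.8169° is 0.001 × 110574 × cos 79.8169° ≈ 0.001 × 19548.9 = 19.5489 m.

19.5 m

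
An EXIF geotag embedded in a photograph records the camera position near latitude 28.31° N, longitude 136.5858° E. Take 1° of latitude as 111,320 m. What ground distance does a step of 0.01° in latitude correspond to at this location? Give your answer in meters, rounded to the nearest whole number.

0.01° × 111320 m/° = 1113.2 m.

1113 meters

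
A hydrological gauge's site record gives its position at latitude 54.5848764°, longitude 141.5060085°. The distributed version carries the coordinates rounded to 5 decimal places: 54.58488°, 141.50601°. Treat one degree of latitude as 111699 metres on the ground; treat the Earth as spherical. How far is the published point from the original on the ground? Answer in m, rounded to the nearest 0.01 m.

The latitude changed by -0.0000036° and the longitude by -0.0000015°.
North–south shift: -0.0000036 × 111699 = -0.402116 m.
E–W at 54.5849°: -0.0000015° × 111699 × cos 54.5849° = -0.0000015 × 111699 × 0.5795 ≈ -0.0970937 m.
Combined displacement = (0.402116² + 0.0970937²)^½ ≈ 0.413672 m.

0.41 m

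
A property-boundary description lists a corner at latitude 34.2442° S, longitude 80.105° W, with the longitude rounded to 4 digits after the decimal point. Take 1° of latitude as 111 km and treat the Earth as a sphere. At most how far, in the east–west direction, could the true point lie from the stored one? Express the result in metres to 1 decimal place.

Rounding to 4 decimal places leaves the longitude within ±5e-05° of the true value.
Parallels shrink by cos φ, so at 34.2442° a degree of longitude is 111000 × 0.8266 ≈ 91757.8 m.
So at most 5e-05° × 91757.8 ≈ 4.58789 m east–west.

4.6 metres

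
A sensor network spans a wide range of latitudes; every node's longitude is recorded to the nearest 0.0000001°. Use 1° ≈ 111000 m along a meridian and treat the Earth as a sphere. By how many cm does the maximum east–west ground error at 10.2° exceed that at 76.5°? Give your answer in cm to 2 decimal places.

0.42 cm

Rounding to 7 decimal places leaves the longitude within ±5e-08° of the true value.
At 10.2°: 5e-08° × 111000 × cos 10.2° = 5e-08 × 111000 × 0.9842 ≈ 0.0054623 m.
At 76.5°: 5e-08° × 111000 × cos 76.5° = 5e-08 × 111000 × 0.2334 ≈ 0.0012956 m.
So the lower-latitude error exceeds the higher by 0.0054623 − 0.0012956 = 0.0041667 m.
That is 0.00416666 m = 0.41667 cm.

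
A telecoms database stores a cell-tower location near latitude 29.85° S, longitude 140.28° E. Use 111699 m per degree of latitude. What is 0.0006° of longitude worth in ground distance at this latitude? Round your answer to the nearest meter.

58 meters

At 29.85° a degree of longitude is 111699 × cos 29.85° ≈ 96880.1 m, so 0.0006° corresponds to 58.128 m.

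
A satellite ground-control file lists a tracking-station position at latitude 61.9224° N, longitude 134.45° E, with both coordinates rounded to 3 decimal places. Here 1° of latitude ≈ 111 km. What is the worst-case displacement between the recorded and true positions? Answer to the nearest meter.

Rounding to 3 decimal places leaves each coordinate within ±0.0005° of the true value.
North–south component: 0.0005° × 111000 = 55.5 m.
Longitude error → 0.0005 × 111000 × cos 61.9224° = 0.0005 × 111000 × 0.4707 ≈ 26.122 m.
Combining orthogonally: (55.5² + 26.122²)^½ ≈ 61.3401 m.

61 meters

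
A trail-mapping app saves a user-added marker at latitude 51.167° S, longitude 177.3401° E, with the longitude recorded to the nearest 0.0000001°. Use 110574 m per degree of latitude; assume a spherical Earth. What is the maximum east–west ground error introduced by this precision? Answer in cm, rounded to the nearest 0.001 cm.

0.347 cm

Rounding to 7 decimal places leaves the longitude within ±5e-08° of the true value.
Parallels shrink by cos φ, so at 51.167° a degree of longitude is 110574 × 0.6271 ≈ 69335.7 m.
So at most 5e-08° × 69335.7 ≈ 0.00346679 m east–west.
That is 0.00346679 m = 0.34668 cm.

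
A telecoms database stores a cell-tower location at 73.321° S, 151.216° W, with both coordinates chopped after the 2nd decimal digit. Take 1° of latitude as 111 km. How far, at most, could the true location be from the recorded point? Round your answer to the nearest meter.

Truncating at 2 decimal places can drop up to a full unit in the last place, so each coordinate may be off by as much as 0.01°.
North–south component: 0.01° × 111000 = 1110 m.
East–west component at 73.321°: 0.01° × 111000 × cos 73.321° ≈ 0.01 × 31858 ≈ 318.58 m.
The two errors are perpendicular, so the maximum displacement is √(1110² + 318.58²) ≈ 1154.81 m.

1155 meters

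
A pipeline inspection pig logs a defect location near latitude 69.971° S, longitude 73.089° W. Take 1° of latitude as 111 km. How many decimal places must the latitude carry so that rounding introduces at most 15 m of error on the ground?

One degree of latitude covers 111000 m.
N decimal places → at most half a unit in the last place, 0.5 × 10⁻ᴺ° = 111000/2 × 10⁻ᴺ m.
Setting 55500 × 10⁻ᴺ ≤ 15 gives 10ᴺ ≥ 3700, i.e. N ≥ 3.57.
So 4 decimal places suffice (5.55 m); 3 would allow up to 55.5 m.

4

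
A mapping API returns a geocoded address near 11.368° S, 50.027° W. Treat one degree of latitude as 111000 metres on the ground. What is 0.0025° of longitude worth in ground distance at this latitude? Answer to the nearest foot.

893 feet

One degree of longitude here spans 111000 × cos 11.368° = 111000 × 0.9804 ≈ 108822 m; 0.0025° of that is 272.056 m.
In feet: 272.056 m ÷ 0.3048 ≈ 892.57 ft.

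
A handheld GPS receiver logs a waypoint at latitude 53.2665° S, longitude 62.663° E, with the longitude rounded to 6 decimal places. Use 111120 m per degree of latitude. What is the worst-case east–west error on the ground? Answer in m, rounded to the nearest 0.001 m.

0.033 m

Rounding to 6 decimal places leaves the longitude within ±5e-07° of the true value.
Parallels shrink by cos φ, so at 53.2665° a degree of longitude is 111120 × 0.5981 ≈ 66460.2 m.
East–west error: 5e-07° × 66460.2 m/° ≈ 0.0332301 m.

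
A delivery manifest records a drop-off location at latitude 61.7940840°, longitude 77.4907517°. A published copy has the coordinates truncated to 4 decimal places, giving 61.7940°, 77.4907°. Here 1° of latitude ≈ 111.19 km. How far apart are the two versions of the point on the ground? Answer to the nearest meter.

The latitude changed by +0.0000840° and the longitude by +0.0000517°.
North–south shift: 0.0000840 × 111190 = 9.33996 m.
East–west at this latitude: 0.0000517° × 111190 × cos 61.794° ≈ 0.0000517 × 52553.2 = 2.717 m.
Hypotenuse of the two orthogonal shifts: √(9.33996² + 2.717²) = 9.72712 m.

10 meters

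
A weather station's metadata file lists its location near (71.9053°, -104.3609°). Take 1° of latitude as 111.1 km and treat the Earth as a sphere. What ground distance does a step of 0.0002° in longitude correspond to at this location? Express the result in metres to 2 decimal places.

6.90 metres

0.0002° of longitude at 71.9053° is 0.0002 × 111100 × cos 71.9053° ≈ 0.0002 × 34506.4 = 6.90128 m.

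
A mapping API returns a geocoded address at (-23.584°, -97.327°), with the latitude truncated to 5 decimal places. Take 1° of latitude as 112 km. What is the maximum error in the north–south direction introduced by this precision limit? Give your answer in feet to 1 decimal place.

3.7 feet

Truncating at 5 decimal places can drop up to a full unit in the last place, so the latitude may be off by as much as 1e-05°.
North–south distance: 1e-05° × 112000 m/° = 1.12 m.
Converting: 1.12 m × 3.2808 ft/m ≈ 3.6745 ft.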